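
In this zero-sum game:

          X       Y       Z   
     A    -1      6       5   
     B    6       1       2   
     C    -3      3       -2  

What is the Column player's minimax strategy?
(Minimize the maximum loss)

Column should play Z, value = 5

Work:
Column player minimizes Row's maximum payoff:
Column X: max payoff to Row = 6
Column Y: max payoff to Row = 6
Column Z: max payoff to Row = 5
Minimum is 5, achieved by column Z.
Minimax strategy: Z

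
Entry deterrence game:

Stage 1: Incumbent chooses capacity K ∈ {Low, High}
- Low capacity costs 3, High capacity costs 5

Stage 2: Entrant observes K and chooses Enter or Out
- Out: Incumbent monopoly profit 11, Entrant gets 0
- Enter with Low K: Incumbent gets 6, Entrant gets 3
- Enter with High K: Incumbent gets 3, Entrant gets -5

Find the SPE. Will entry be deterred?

SPE: (High, Enter|Low, Out|High); Entry deterred. Incumbent net profit = 6

Work:
After Low K: Entrant enters (3 > 0)
After High K: Entrant stays out (-5 < 0)
Incumbent: Low → 6−3=3, High → 11−5=6
Incumbent chooses High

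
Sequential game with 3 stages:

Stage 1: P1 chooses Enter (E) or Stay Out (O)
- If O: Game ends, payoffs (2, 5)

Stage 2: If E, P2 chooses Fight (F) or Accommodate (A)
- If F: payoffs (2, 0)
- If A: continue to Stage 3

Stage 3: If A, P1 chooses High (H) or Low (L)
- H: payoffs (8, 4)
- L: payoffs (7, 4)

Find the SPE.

SPE: (E, A, H); Outcome (8, 4)

Work:
Stage 3: P1 chooses H (8 vs 7)
Stage 2: P2: F->0, A->4 (anticipating H). Choose A
Stage 1: P1: O->2, E->8 (anticipating A, H). Choose E
SPE path: E -> A -> H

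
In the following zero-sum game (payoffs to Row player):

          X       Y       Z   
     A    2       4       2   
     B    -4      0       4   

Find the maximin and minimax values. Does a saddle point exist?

Maximin = 2, Minimax = 2, Saddle: True

Work:
Row minimums: [2, -4] → maximin = 2
Column maximums: [2, 4, 4] → minimax = 2
Saddle point exists! Game value = 2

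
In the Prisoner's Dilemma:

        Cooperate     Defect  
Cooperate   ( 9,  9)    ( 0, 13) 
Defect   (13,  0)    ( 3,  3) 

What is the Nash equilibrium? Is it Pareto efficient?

(Defect, Defect) is NE; not Pareto efficient

Work:
Defect dominates Cooperate for both players:
If P2 cooperates: Defect (13) > Cooperate (9)
If P2 defects: Defect (3) > Cooperate (0)
NE: (Defect, Defect) with payoff (3, 3)
But (Cooperate, Cooperate) = (9, 9) Pareto dominates (3, 3)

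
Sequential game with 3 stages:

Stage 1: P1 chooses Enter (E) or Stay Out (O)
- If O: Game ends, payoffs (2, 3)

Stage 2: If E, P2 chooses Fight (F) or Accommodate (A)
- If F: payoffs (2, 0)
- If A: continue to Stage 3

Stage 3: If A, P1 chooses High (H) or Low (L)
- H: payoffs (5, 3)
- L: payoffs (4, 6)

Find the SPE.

SPE: (E, A, H); Outcome (5, 3)

Work:
Stage 3: P1 chooses H (5 vs 4)
Stage 2: P2: F->0, A->3 (anticipating H). Choose A
Stage 1: P1: O->2, E->5 (anticipating A, H). Choose E
SPE path: E -> A -> H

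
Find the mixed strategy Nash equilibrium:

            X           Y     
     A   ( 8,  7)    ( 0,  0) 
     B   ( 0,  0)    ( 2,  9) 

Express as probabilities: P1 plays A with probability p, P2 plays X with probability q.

p = 0.5625, q = 0.2

Work:
Find probabilities that make opponent indifferent:
P2 chooses q to make P1 indifferent between A and B
P1 chooses p to make P2 indifferent between X and Y
Mixed NE: P1 plays (A: 0.5625, B: 0.4375), P2 plays (X: 0.2, Y: 0.8)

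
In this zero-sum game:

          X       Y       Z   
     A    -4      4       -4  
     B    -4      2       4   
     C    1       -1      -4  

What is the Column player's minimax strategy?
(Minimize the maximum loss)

Column should play X, value = 1

Work:
Column player minimizes Row's maximum payoff:
Column X: max payoff to Row = 1
Column Y: max payoff to Row = 4
Column Z: max payoff to Row = 4
Minimum is 1, achieved by column X.
Minimax strategy: X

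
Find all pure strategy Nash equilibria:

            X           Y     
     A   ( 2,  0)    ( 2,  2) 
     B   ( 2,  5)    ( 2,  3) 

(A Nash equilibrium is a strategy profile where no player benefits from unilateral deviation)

Nash equilibrium: (A, Y), (B, X)

Work:
Best responses:
  P1 vs X: payoffs [2, 2] → best response A/B (payoff 2)
  P1 vs Y: payoffs [2, 2] → best response A/B (payoff 2)
  P2 vs A: payoffs [0, 2] → best response Y (payoff 2)
  P2 vs B: payoffs [5, 3] → best response X (payoff 5)
Mutual best responses: (A,Y), (B,X) → Nash equilibria.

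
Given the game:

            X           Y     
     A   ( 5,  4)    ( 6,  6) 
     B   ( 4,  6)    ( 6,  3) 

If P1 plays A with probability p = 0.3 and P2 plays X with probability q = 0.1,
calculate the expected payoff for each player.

E[P1] = 5.83, E[P2] = 4.05

Work:
E[P1] = p·q·π₁(A,X) + p·(1-q)·π₁(A,Y) + (1-p)·q·π₁(B,X) + (1-p)·(1-q)·π₁(B,Y)
= 0.3·0.1·5 + 0.3·0.9·6 + 0.7·0.1·4 + 0.7·0.9·6
= 5.83

E[P2] = 4.05 (similar calculation)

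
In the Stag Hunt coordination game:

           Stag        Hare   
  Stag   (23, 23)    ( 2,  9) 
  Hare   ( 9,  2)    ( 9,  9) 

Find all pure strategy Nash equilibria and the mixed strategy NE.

Pure NE: (Stag, Stag) and (Hare, Hare); Mixed NE: p = 0.3333, q = 0.3333

Work:
Check pure NE:
(Stag, Stag): (23, 23) - no unilateral deviation beneficial
(Hare, Hare): (9, 9) - no unilateral deviation beneficial
Mixed NE: P1 plays Stag with p = 0.3333, P2 plays Stag with q = 0.3333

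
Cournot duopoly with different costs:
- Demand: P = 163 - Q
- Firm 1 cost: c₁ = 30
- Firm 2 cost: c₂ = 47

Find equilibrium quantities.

q₁* = 50.0, q₂* = 33.0

Work:
Reaction: q₁ = (163 - 30 - q₂)/2
Reaction: q₂ = (163 - 47 - q₁)/2
Solve simultaneously:
q₁* = (163 - 2×30 + 47)/3 = 50.0
q₂* = (163 - 2×47 + 30)/3 = 33.0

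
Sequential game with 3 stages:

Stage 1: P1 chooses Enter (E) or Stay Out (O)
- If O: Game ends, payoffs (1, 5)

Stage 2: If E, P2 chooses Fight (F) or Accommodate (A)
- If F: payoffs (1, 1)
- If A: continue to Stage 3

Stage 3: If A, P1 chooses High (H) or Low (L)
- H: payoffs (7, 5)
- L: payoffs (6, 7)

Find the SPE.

SPE: (E, A, H); Outcome (7, 5)

Work:
Stage 3: P1 chooses H (7 vs 6)
Stage 2: P2: F->1, A->5 (anticipating H). Choose A
Stage 1: P1: O->1, E->7 (anticipating A, H). Choose E
SPE path: E -> A -> H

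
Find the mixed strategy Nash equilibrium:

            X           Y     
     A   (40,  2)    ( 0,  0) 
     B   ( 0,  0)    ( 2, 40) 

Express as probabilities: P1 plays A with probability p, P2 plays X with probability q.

p = 0.9524, q = 0.0476

Work:
Find probabilities that make opponent indifferent:
P2 chooses q to make P1 indifferent between A and B
P1 chooses p to make P2 indifferent between X and Y
Mixed NE: P1 plays (A: 0.9524, B: 0.0476), P2 plays (X: 0.0476, Y: 0.9524)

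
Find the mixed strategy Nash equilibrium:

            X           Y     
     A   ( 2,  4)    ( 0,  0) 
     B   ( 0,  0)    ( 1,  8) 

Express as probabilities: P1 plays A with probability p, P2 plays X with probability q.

p = 0.6667, q = 0.3333

Work:
Find probabilities that make opponent indifferent:
P2 chooses q to make P1 indifferent between A and B
P1 chooses p to make P2 indifferent between X and Y
Mixed NE: P1 plays (A: 0.6667, B: 0.3333), P2 plays (X: 0.3333, Y: 0.6667)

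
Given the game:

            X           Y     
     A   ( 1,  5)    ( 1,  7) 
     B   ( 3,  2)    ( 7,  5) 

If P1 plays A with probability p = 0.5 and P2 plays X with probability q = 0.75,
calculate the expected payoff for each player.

E[P1] = 2.5, E[P2] = 4.125

Work:
E[P1] = p·q·π₁(A,X) + p·(1-q)·π₁(A,Y) + (1-p)·q·π₁(B,X) + (1-p)·(1-q)·π₁(B,Y)
= 0.5·0.75·1 + 0.5·0.25·1 + 0.5·0.75·3 + 0.5·0.25·7
= 2.5

E[P2] = 4.125 (similar calculation)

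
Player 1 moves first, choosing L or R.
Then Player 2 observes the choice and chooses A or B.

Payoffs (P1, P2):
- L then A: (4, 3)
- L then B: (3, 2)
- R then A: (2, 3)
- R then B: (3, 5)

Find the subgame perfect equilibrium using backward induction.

P1 plays L, P2 plays A after L and B after R; Payoff (4, 3)

Work:
Backward induction:
After L: P2 chooses A → P1 gets 4
After R: P2 chooses B → P1 gets 3
P1 chooses L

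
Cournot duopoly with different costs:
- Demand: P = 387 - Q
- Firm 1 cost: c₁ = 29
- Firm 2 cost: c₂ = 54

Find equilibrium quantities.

q₁* = 127.67, q₂* = 102.67

Work:
Reaction: q₁ = (387 - 29 - q₂)/2
Reaction: q₂ = (387 - 54 - q₁)/2
Solve simultaneously:
q₁* = (387 - 2×29 + 54)/3 = 127.67
q₂* = (387 - 2×54 + 29)/3 = 102.67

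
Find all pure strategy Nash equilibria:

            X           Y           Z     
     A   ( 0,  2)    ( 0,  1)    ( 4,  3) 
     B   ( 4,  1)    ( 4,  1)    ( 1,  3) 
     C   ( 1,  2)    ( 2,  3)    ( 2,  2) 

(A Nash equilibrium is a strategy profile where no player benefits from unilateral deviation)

Nash equilibrium: (A, Z)

Work:
Best responses:
  P1 vs X: payoffs [0, 4, 1] → best response B (payoff 4)
  P1 vs Y: payoffs [0, 4, 2] → best response B (payoff 4)
  P1 vs Z: payoffs [4, 1, 2] → best response A (payoff 4)
  P2 vs A: payoffs [2, 1, 3] → best response Z (payoff 3)
  P2 vs B: payoffs [1, 1, 3] → best response Z (payoff 3)
  P2 vs C: payoffs [2, 3, 2] → best response Y (payoff 3)
Mutual best responses: (A,Z) → Nash equilibria.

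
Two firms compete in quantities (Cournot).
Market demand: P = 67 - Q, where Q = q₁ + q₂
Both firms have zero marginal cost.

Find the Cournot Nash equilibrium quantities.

q₁* = q₂* = 22.33; P* = 22.33

Work:
Profit: π_i = P·q_i = (a - q_i - q_j)·q_i
FOC: ∂π_i/∂q_i = a - 2q_i - q_j = 0
Reaction function: q_i = (67 - q_j)/2
Symmetry: q* = 67/3 = 22.33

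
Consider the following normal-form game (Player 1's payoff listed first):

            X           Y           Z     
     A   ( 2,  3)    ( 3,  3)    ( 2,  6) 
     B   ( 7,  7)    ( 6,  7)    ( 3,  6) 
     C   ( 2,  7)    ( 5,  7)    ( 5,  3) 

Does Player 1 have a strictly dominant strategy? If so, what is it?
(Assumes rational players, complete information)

No strictly dominant strategy exists for Player 1

Work:
A strategy strictly dominates another if it gives a strictly higher payoff against every opponent action. Compare each pair of P1's strategies column-by-column:
  A vs B: [2 vs 7, 3 vs 6, 2 vs 3] → A does not strictly dominate B (column X: 2 ≤ 7)
  A vs C: [2 vs 2, 3 vs 5, 2 vs 5] → A does not strictly dominate C (column X: 2 ≤ 2)
  B vs A: [7 vs 2, 6 vs 3, 3 vs 2] → B strictly dominates A
  B vs C: [7 vs 2, 6 vs 5, 3 vs 5] → B does not strictly dominate C (column Z: 3 ≤ 5)
  C vs A: [2 vs 2, 5 vs 3, 5 vs 2] → C does not strictly dominate A (column X: 2 ≤ 2)
  C vs B: [2 vs 7, 5 vs 6, 5 vs 3] → C does not strictly dominate B (column X: 2 ≤ 7)
No single strategy strictly dominates all others → no strictly dominant strategy.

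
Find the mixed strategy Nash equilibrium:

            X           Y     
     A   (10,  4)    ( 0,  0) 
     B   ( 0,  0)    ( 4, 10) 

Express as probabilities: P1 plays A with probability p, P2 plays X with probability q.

p = 0.7143, q = 0.2857

Work:
Find probabilities that make opponent indifferent:
P2 chooses q to make P1 indifferent between A and B
P1 chooses p to make P2 indifferent between X and Y
Mixed NE: P1 plays (A: 0.7143, B: 0.2857), P2 plays (X: 0.2857, Y: 0.7143)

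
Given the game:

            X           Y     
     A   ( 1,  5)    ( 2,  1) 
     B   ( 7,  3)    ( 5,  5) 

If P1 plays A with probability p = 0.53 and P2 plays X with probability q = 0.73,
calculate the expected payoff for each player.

E[P1] = 3.7093, E[P2] = 3.7414

Work:
E[P1] = p·q·π₁(A,X) + p·(1-q)·π₁(A,Y) + (1-p)·q·π₁(B,X) + (1-p)·(1-q)·π₁(B,Y)
= 0.53·0.73·1 + 0.53·0.27·2 + 0.47·0.73·7 + 0.47·0.27·5
= 3.7093

E[P2] = 3.7414 (similar calculation)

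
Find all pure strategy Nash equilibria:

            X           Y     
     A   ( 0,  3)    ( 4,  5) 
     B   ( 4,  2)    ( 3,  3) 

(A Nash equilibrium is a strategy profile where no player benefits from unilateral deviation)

Nash equilibrium: (A, Y)

Work:
Best responses:
  P1 vs X: payoffs [0, 4] → best response B (payoff 4)
  P1 vs Y: payoffs [4, 3] → best response A (payoff 4)
  P2 vs A: payoffs [3, 5] → best response Y (payoff 5)
  P2 vs B: payoffs [2, 3] → best response Y (payoff 3)
Mutual best responses: (A,Y) → Nash equilibria.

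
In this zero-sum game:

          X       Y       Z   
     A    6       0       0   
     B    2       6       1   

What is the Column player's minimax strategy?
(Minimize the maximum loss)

Column should play Z, value = 1

Work:
Column player minimizes Row's maximum payoff:
Column X: max payoff to Row = 6
Column Y: max payoff to Row = 6
Column Z: max payoff to Row = 1
Minimum is 1, achieved by column Z.
Minimax strategy: Z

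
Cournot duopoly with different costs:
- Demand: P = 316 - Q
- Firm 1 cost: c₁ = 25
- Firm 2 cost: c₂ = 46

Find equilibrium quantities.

q₁* = 104.0, q₂* = 83.0

Work:
Reaction: q₁ = (316 - 25 - q₂)/2
Reaction: q₂ = (316 - 46 - q₁)/2
Solve simultaneously:
q₁* = (316 - 2×25 + 46)/3 = 104.0
q₂* = (316 - 2×46 + 25)/3 = 83.0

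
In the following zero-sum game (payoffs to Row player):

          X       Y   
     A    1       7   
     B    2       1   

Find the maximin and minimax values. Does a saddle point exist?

Maximin = 1, Minimax = 2, Saddle: False

Work:
Row minimums: [1, 1] → maximin = 1
Column maximums: [2, 7] → minimax = 2
No saddle point (maximin ≠ minimax). Mixed strategy needed.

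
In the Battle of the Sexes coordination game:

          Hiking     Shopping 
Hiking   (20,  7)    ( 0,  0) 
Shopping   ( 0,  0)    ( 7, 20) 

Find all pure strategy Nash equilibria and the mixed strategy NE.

Pure NE: (Hiking, Hiking) and (Shopping, Shopping); Mixed NE: p = 0.7407, q = 0.2593

Work:
Check pure NE:
(Hiking, Hiking): (20, 7) - no unilateral deviation beneficial
(Shopping, Shopping): (7, 20) - no unilateral deviation beneficial
Mixed NE: P1 plays Hiking with p = 0.7407, P2 plays Hiking with q = 0.2593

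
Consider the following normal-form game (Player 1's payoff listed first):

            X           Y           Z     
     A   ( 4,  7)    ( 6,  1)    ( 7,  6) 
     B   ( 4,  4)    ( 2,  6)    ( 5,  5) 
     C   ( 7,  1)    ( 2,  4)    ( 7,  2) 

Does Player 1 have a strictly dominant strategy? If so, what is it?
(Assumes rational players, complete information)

No strictly dominant strategy exists for Player 1

Work:
A strategy strictly dominates another if it gives a strictly higher payoff against every opponent action. Compare each pair of P1's strategies column-by-column:
  A vs B: [4 vs 4, 6 vs 2, 7 vs 5] → A does not strictly dominate B (column X: 4 ≤ 4)
  A vs C: [4 vs 7, 6 vs 2, 7 vs 7] → A does not strictly dominate C (column X: 4 ≤ 7)
  B vs A: [4 vs 4, 2 vs 6, 5 vs 7] → B does not strictly dominate A (column X: 4 ≤ 4)
  B vs C: [4 vs 7, 2 vs 2, 5 vs 7] → B does not strictly dominate C (column X: 4 ≤ 7)
  C vs A: [7 vs 4, 2 vs 6, 7 vs 7] → C does not strictly dominate A (column Y: 2 ≤ 6)
  C vs B: [7 vs 4, 2 vs 2, 7 vs 5] → C does not strictly dominate B (column Y: 2 ≤ 2)
No single strategy strictly dominates all others → no strictly dominant strategy.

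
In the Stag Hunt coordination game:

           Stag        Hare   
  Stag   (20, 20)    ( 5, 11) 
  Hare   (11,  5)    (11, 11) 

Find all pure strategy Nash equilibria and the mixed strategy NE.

Pure NE: (Stag, Stag) and (Hare, Hare); Mixed NE: p = 0.4, q = 0.4

Work:
Check pure NE:
(Stag, Stag): (20, 20) - no unilateral deviation beneficial
(Hare, Hare): (11, 11) - no unilateral deviation beneficial
Mixed NE: P1 plays Stag with p = 0.4, P2 plays Stag with q = 0.4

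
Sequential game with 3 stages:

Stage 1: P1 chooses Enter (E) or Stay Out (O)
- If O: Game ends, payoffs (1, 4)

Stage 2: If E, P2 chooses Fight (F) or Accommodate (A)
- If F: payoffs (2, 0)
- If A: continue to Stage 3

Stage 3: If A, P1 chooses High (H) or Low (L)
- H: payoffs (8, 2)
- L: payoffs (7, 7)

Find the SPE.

SPE: (E, A, H); Outcome (8, 2)

Work:
Stage 3: P1 chooses H (8 vs 7)
Stage 2: P2: F->0, A->2 (anticipating H). Choose A
Stage 1: P1: O->1, E->8 (anticipating A, H). Choose E
SPE path: E -> A -> H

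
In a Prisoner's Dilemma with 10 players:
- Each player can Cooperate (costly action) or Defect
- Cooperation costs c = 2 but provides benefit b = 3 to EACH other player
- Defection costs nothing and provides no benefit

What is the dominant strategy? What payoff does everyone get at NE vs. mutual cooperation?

Dominant: Defect; NE payoff = 0; Coop payoff = 25

Work:
Defect dominates (saves cost c = 2, benefit to others is external)
NE: All defect → everyone gets 0
If all cooperate: each receives (9)×3 - 2 = 25
Social dilemma: 25 > 0 but NE gives 0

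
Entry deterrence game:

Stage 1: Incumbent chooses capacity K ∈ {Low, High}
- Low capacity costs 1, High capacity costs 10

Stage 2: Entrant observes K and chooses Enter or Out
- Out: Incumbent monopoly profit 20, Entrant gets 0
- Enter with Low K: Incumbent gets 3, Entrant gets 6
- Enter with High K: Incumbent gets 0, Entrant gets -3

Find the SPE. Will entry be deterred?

SPE: (High, Enter|Low, Out|High); Entry deterred. Incumbent net profit = 10

Work:
After Low K: Entrant enters (6 > 0)
After High K: Entrant stays out (-3 < 0)
Incumbent: Low → 3−1=2, High → 20−10=10
Incumbent chooses High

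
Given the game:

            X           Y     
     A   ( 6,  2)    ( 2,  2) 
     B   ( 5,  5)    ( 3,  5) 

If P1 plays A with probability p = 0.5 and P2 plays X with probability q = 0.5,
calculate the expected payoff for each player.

E[P1] = 4.0, E[P2] = 3.5

Work:
E[P1] = p·q·π₁(A,X) + p·(1-q)·π₁(A,Y) + (1-p)·q·π₁(B,X) + (1-p)·(1-q)·π₁(B,Y)
= 0.5·0.5·6 + 0.5·0.5·2 + 0.5·0.5·5 + 0.5·0.5·3
= 4.0

E[P2] = 3.5 (similar calculation)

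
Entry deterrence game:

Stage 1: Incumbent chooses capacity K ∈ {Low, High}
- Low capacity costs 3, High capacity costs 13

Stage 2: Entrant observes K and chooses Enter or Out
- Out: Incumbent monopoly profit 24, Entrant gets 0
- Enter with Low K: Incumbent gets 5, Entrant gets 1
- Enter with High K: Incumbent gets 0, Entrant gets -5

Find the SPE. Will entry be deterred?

SPE: (High, Enter|Low, Out|High); Entry deterred. Incumbent net profit = 11

Work:
After Low K: Entrant enters (1 > 0)
After High K: Entrant stays out (-5 < 0)
Incumbent: Low → 5−3=2, High → 24−13=11
Incumbent chooses High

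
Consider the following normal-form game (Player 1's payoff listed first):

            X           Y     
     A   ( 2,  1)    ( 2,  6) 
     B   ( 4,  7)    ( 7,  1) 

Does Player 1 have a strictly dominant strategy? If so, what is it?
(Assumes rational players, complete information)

Yes, Player 1's strictly dominant strategy is B

Work:
A strategy strictly dominates another if it gives a strictly higher payoff against every opponent action. Compare each pair of P1's strategies column-by-column:
  A vs B: [2 vs 4, 2 vs 7] → A does not strictly dominate B (column X: 2 ≤ 4)
  B vs A: [4 vs 2, 7 vs 2] → B strictly dominates A
B strictly dominates every other strategy → strictly dominant.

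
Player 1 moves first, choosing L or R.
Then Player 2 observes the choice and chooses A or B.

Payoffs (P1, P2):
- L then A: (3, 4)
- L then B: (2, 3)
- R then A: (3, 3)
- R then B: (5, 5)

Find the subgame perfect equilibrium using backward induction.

P1 plays R, P2 plays A after L and B after R; Payoff (5, 5)

Work:
Backward induction:
After L: P2 chooses A → P1 gets 3
After R: P2 chooses B → P1 gets 5
P1 chooses R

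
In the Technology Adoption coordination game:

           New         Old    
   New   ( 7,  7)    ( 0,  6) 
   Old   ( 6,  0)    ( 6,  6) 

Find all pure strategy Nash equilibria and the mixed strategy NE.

Pure NE: (New, New) and (Old, Old); Mixed NE: p = 0.8571, q = 0.8571

Work:
Check pure NE:
(New, New): (7, 7) - no unilateral deviation beneficial
(Old, Old): (6, 6) - no unilateral deviation beneficial
Mixed NE: P1 plays New with p = 0.8571, P2 plays New with q = 0.8571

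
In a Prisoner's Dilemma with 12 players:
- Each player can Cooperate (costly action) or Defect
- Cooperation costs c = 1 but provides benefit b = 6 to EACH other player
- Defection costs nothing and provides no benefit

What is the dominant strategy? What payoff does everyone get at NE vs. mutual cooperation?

Dominant: Defect; NE payoff = 0; Coop payoff = 65

Work:
Defect dominates (saves cost c = 1, benefit to others is external)
NE: All defect → everyone gets 0
If all cooperate: each receives (11)×6 - 1 = 65
Social dilemma: 65 > 0 but NE gives 0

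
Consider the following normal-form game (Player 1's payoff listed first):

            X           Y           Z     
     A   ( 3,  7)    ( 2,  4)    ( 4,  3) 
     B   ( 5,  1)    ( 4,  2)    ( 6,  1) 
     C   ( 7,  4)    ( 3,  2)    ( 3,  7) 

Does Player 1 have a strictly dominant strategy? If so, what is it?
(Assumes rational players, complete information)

No strictly dominant strategy exists for Player 1

Work:
A strategy strictly dominates another if it gives a strictly higher payoff against every opponent action. Compare each pair of P1's strategies column-by-column:
  A vs B: [3 vs 5, 2 vs 4, 4 vs 6] → A does not strictly dominate B (column X: 3 ≤ 5)
  A vs C: [3 vs 7, 2 vs 3, 4 vs 3] → A does not strictly dominate C (column X: 3 ≤ 7)
  B vs A: [5 vs 3, 4 vs 2, 6 vs 4] → B strictly dominates A
  B vs C: [5 vs 7, 4 vs 3, 6 vs 3] → B does not strictly dominate C (column X: 5 ≤ 7)
  C vs A: [7 vs 3, 3 vs 2, 3 vs 4] → C does not strictly dominate A (column Z: 3 ≤ 4)
  C vs B: [7 vs 5, 3 vs 4, 3 vs 6] → C does not strictly dominate B (column Y: 3 ≤ 4)
No single strategy strictly dominates all others → no strictly dominant strategy.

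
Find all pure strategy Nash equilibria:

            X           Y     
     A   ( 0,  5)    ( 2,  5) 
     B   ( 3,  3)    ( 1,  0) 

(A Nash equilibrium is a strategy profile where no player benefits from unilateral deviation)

Nash equilibrium: (A, Y), (B, X)

Work:
Best responses:
  P1 vs X: payoffs [0, 3] → best response B (payoff 3)
  P1 vs Y: payoffs [2, 1] → best response A (payoff 2)
  P2 vs A: payoffs [5, 5] → best response X/Y (payoff 5)
  P2 vs B: payoffs [3, 0] → best response X (payoff 3)
Mutual best responses: (A,Y), (B,X) → Nash equilibria.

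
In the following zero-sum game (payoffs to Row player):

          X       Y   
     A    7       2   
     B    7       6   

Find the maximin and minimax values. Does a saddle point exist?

Maximin = 6, Minimax = 6, Saddle: True

Work:
Row minimums: [2, 6] → maximin = 6
Column maximums: [7, 6] → minimax = 6
Saddle point exists! Game value = 6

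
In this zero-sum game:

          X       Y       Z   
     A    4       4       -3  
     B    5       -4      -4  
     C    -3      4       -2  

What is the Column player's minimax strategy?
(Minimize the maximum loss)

Column should play Z, value = -2

Work:
Column player minimizes Row's maximum payoff:
Column X: max payoff to Row = 5
Column Y: max payoff to Row = 4
Column Z: max payoff to Row = -2
Minimum is -2, achieved by column Z.
Minimax strategy: Z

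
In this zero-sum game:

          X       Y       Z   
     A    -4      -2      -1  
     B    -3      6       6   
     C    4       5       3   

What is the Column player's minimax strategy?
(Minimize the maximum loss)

Column should play X, value = 4

Work:
Column player minimizes Row's maximum payoff:
Column X: max payoff to Row = 4
Column Y: max payoff to Row = 6
Column Z: max payoff to Row = 6
Minimum is 4, achieved by column X.
Minimax strategy: X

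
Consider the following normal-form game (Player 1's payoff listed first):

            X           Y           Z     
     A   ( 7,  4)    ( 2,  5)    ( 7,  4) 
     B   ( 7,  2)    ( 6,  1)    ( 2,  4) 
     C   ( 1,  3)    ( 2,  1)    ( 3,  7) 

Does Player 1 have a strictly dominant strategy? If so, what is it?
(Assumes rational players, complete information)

No strictly dominant strategy exists for Player 1

Work:
A strategy strictly dominates another if it gives a strictly higher payoff against every opponent action. Compare each pair of P1's strategies column-by-column:
  A vs B: [7 vs 7, 2 vs 6, 7 vs 2] → A does not strictly dominate B (column X: 7 ≤ 7)
  A vs C: [7 vs 1, 2 vs 2, 7 vs 3] → A does not strictly dominate C (column Y: 2 ≤ 2)
  B vs A: [7 vs 7, 6 vs 2, 2 vs 7] → B does not strictly dominate A (column X: 7 ≤ 7)
  B vs C: [7 vs 1, 6 vs 2, 2 vs 3] → B does not strictly dominate C (column Z: 2 ≤ 3)
  C vs A: [1 vs 7, 2 vs 2, 3 vs 7] → C does not strictly dominate A (column X: 1 ≤ 7)
  C vs B: [1 vs 7, 2 vs 6, 3 vs 2] → C does not strictly dominate B (column X: 1 ≤ 7)
No single strategy strictly dominates all others → no strictly dominant strategy.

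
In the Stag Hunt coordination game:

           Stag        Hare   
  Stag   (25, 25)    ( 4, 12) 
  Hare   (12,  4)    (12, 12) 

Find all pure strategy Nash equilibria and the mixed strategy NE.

Pure NE: (Stag, Stag) and (Hare, Hare); Mixed NE: p = 0.381, q = 0.381

Work:
Check pure NE:
(Stag, Stag): (25, 25) - no unilateral deviation beneficial
(Hare, Hare): (12, 12) - no unilateral deviation beneficial
Mixed NE: P1 plays Stag with p = 0.381, P2 plays Stag with q = 0.381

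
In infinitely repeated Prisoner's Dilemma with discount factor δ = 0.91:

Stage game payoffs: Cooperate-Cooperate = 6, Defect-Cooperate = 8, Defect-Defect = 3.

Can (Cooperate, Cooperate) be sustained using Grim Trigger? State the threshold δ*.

δ* = 0.4; since δ = 0.91 ≥ 0.4, cooperation can be sustained

Work:
For Grim Trigger:
Cooperate forever: 6/(1-δ)
Defect then punished: 8 + 3·δ/(1-δ)
Need: 6/(1-δ) ≥ 8 + 3·δ/(1-δ)
Solving: δ ≥ (T-R)/(T-P) = (8-6)/(8-3) = 0.4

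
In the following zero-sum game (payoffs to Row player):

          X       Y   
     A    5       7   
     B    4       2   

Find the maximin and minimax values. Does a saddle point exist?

Maximin = 5, Minimax = 5, Saddle: True

Work:
Row minimums: [5, 2] → maximin = 5
Column maximums: [5, 7] → minimax = 5
Saddle point exists! Game value = 5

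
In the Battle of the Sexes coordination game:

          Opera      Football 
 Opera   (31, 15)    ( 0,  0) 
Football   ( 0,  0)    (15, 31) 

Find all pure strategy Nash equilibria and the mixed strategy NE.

Pure NE: (Opera, Opera) and (Football, Football); Mixed NE: p = 0.6739, q = 0.3261

Work:
Check pure NE:
(Opera, Opera): (31, 15) - no unilateral deviation beneficial
(Football, Football): (15, 31) - no unilateral deviation beneficial
Mixed NE: P1 plays Opera with p = 0.6739, P2 plays Opera with q = 0.3261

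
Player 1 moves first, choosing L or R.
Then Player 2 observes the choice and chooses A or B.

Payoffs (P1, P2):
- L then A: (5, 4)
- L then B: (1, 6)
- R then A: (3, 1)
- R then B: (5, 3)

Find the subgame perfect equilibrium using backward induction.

P1 plays R, P2 plays B after L and B after R; Payoff (5, 3)

Work:
Backward induction:
After L: P2 chooses B → P1 gets 1
After R: P2 chooses B → P1 gets 5
P1 chooses R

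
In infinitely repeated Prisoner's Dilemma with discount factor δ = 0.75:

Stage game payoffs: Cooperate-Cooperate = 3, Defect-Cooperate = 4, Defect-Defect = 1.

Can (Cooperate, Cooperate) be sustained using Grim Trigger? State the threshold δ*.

δ* = 0.3333; since δ = 0.75 ≥ 0.3333, cooperation can be sustained

Work:
For Grim Trigger:
Cooperate forever: 3/(1-δ)
Defect then punished: 4 + 1·δ/(1-δ)
Need: 3/(1-δ) ≥ 4 + 1·δ/(1-δ)
Solving: δ ≥ (T-R)/(T-P) = (4-3)/(4-1) = 0.3333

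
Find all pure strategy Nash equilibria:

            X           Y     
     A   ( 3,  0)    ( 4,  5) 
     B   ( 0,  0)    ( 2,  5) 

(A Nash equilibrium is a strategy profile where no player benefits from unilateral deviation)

Nash equilibrium: (A, Y)

Work:
Best responses:
  P1 vs X: payoffs [3, 0] → best response A (payoff 3)
  P1 vs Y: payoffs [4, 2] → best response A (payoff 4)
  P2 vs A: payoffs [0, 5] → best response Y (payoff 5)
  P2 vs B: payoffs [0, 5] → best response Y (payoff 5)
Mutual best responses: (A,Y) → Nash equilibria.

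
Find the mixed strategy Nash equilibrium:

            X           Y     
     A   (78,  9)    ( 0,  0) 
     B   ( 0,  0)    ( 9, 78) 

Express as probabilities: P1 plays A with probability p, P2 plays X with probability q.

p = 0.8966, q = 0.1034

Work:
Find probabilities that make opponent indifferent:
P2 chooses q to make P1 indifferent between A and B
P1 chooses p to make P2 indifferent between X and Y
Mixed NE: P1 plays (A: 0.8966, B: 0.1034), P2 plays (X: 0.1034, Y: 0.8966)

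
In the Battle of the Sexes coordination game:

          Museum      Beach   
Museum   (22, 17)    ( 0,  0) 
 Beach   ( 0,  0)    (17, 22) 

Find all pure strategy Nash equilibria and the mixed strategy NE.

Pure NE: (Museum, Museum) and (Beach, Beach); Mixed NE: p = 0.5641, q = 0.4359

Work:
Check pure NE:
(Museum, Museum): (22, 17) - no unilateral deviation beneficial
(Beach, Beach): (17, 22) - no unilateral deviation beneficial
Mixed NE: P1 plays Museum with p = 0.5641, P2 plays Museum with q = 0.4359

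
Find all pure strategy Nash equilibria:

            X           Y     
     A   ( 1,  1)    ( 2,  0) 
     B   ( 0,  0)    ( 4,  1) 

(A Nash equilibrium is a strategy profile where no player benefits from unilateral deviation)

Nash equilibrium: (A, X), (B, Y)

Work:
Best responses:
  P1 vs X: payoffs [1, 0] → best response A (payoff 1)
  P1 vs Y: payoffs [2, 4] → best response B (payoff 4)
  P2 vs A: payoffs [1, 0] → best response X (payoff 1)
  P2 vs B: payoffs [0, 1] → best response Y (payoff 1)
Mutual best responses: (A,X), (B,Y) → Nash equilibria.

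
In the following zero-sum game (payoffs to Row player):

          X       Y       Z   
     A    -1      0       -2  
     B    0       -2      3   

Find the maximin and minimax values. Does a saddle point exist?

Maximin = -2, Minimax = 0, Saddle: False

Work:
Row minimums: [-2, -2] → maximin = -2
Column maximums: [0, 0, 3] → minimax = 0
No saddle point (maximin ≠ minimax). Mixed strategy needed.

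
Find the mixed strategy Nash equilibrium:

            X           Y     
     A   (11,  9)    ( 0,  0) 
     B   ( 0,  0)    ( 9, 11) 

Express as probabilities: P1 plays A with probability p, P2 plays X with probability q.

p = 0.55, q = 0.45

Work:
Find probabilities that make opponent indifferent:
P2 chooses q to make P1 indifferent between A and B
P1 chooses p to make P2 indifferent between X and Y
Mixed NE: P1 plays (A: 0.55, B: 0.45), P2 plays (X: 0.45, Y: 0.55)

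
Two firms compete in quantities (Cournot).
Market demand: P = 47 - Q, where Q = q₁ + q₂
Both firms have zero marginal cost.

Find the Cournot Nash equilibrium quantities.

q₁* = q₂* = 15.67; P* = 15.67

Work:
Profit: π_i = P·q_i = (a - q_i - q_j)·q_i
FOC: ∂π_i/∂q_i = a - 2q_i - q_j = 0
Reaction function: q_i = (47 - q_j)/2
Symmetry: q* = 47/3 = 15.67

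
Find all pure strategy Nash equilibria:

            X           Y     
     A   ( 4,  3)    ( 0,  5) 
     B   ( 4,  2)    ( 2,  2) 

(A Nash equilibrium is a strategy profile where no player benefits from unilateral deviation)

Nash equilibrium: (B, X), (B, Y)

Work:
Best responses:
  P1 vs X: payoffs [4, 4] → best response A/B (payoff 4)
  P1 vs Y: payoffs [0, 2] → best response B (payoff 2)
  P2 vs A: payoffs [3, 5] → best response Y (payoff 5)
  P2 vs B: payoffs [2, 2] → best response X/Y (payoff 2)
Mutual best responses: (B,X), (B,Y) → Nash equilibria.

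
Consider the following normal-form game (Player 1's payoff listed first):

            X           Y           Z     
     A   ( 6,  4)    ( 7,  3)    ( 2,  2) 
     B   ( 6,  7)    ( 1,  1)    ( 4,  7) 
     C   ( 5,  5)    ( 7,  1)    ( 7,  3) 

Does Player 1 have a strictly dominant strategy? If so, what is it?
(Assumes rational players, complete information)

No strictly dominant strategy exists for Player 1

Work:
A strategy strictly dominates another if it gives a strictly higher payoff against every opponent action. Compare each pair of P1's strategies column-by-column:
  A vs B: [6 vs 6, 7 vs 1, 2 vs 4] → A does not strictly dominate B (column X: 6 ≤ 6)
  A vs C: [6 vs 5, 7 vs 7, 2 vs 7] → A does not strictly dominate C (column Y: 7 ≤ 7)
  B vs A: [6 vs 6, 1 vs 7, 4 vs 2] → B does not strictly dominate A (column X: 6 ≤ 6)
  B vs C: [6 vs 5, 1 vs 7, 4 vs 7] → B does not strictly dominate C (column Y: 1 ≤ 7)
  C vs A: [5 vs 6, 7 vs 7, 7 vs 2] → C does not strictly dominate A (column X: 5 ≤ 6)
  C vs B: [5 vs 6, 7 vs 1, 7 vs 4] → C does not strictly dominate B (column X: 5 ≤ 6)
No single strategy strictly dominates all others → no strictly dominant strategy.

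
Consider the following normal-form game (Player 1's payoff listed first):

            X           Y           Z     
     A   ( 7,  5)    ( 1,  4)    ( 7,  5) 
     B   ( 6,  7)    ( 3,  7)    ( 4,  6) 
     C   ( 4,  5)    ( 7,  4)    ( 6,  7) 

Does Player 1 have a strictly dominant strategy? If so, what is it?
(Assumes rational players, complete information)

No strictly dominant strategy exists for Player 1

Work:
A strategy strictly dominates another if it gives a strictly higher payoff against every opponent action. Compare each pair of P1's strategies column-by-column:
  A vs B: [7 vs 6, 1 vs 3, 7 vs 4] → A does not strictly dominate B (column Y: 1 ≤ 3)
  A vs C: [7 vs 4, 1 vs 7, 7 vs 6] → A does not strictly dominate C (column Y: 1 ≤ 7)
  B vs A: [6 vs 7, 3 vs 1, 4 vs 7] → B does not strictly dominate A (column X: 6 ≤ 7)
  B vs C: [6 vs 4, 3 vs 7, 4 vs 6] → B does not strictly dominate C (column Y: 3 ≤ 7)
  C vs A: [4 vs 7, 7 vs 1, 6 vs 7] → C does not strictly dominate A (column X: 4 ≤ 7)
  C vs B: [4 vs 6, 7 vs 3, 6 vs 4] → C does not strictly dominate B (column X: 4 ≤ 6)
No single strategy strictly dominates all others → no strictly dominant strategy.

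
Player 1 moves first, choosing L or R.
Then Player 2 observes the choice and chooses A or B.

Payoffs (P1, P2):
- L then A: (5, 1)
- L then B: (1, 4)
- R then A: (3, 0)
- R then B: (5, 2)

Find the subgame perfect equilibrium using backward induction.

P1 plays R, P2 plays B after L and B after R; Payoff (5, 2)

Work:
Backward induction:
After L: P2 chooses B → P1 gets 1
After R: P2 chooses B → P1 gets 5
P1 chooses R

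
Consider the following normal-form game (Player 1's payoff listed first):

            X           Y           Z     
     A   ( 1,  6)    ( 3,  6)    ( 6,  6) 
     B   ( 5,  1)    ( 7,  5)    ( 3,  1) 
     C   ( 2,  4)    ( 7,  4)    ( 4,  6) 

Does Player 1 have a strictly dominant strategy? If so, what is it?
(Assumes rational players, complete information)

No strictly dominant strategy exists for Player 1

Work:
A strategy strictly dominates another if it gives a strictly higher payoff against every opponent action. Compare each pair of P1's strategies column-by-column:
  A vs B: [1 vs 5, 3 vs 7, 6 vs 3] → A does not strictly dominate B (column X: 1 ≤ 5)
  A vs C: [1 vs 2, 3 vs 7, 6 vs 4] → A does not strictly dominate C (column X: 1 ≤ 2)
  B vs A: [5 vs 1, 7 vs 3, 3 vs 6] → B does not strictly dominate A (column Z: 3 ≤ 6)
  B vs C: [5 vs 2, 7 vs 7, 3 vs 4] → B does not strictly dominate C (column Y: 7 ≤ 7)
  C vs A: [2 vs 1, 7 vs 3, 4 vs 6] → C does not strictly dominate A (column Z: 4 ≤ 6)
  C vs B: [2 vs 5, 7 vs 7, 4 vs 3] → C does not strictly dominate B (column X: 2 ≤ 5)
No single strategy strictly dominates all others → no strictly dominant strategy.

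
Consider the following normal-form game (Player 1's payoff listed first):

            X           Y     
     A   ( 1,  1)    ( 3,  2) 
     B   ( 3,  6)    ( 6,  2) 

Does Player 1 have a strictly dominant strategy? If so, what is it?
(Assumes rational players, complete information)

Yes, Player 1's strictly dominant strategy is B

Work:
A strategy strictly dominates another if it gives a strictly higher payoff against every opponent action. Compare each pair of P1's strategies column-by-column:
  A vs B: [1 vs 3, 3 vs 6] → A does not strictly dominate B (column X: 1 ≤ 3)
  B vs A: [3 vs 1, 6 vs 3] → B strictly dominates A
B strictly dominates every other strategy → strictly dominant.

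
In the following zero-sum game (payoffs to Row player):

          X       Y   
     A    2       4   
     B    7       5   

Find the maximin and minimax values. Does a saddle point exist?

Maximin = 5, Minimax = 5, Saddle: True

Work:
Row minimums: [2, 5] → maximin = 5
Column maximums: [7, 5] → minimax = 5
Saddle point exists! Game value = 5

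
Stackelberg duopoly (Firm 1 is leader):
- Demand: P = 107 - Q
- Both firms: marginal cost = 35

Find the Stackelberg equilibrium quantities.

q₁* (leader) = 36.0, q₂* (follower) = 18.0

Work:
Follower's reaction: q₂ = (a - c - q₁)/2
Leader substitutes: π₁ = q₁·(a - q₁ - (a-c-q₁)/2 - c)
FOC: q₁* = (107 - 35)/2 = 36.00
Then: q₂* = (107 - 35 - 36.0)/2 = 18.00
Leader has first-mover advantage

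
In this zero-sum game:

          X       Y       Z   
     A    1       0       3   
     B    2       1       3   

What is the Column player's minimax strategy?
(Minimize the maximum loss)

Column should play Y, value = 1

Work:
Column player minimizes Row's maximum payoff:
Column X: max payoff to Row = 2
Column Y: max payoff to Row = 1
Column Z: max payoff to Row = 3
Minimum is 1, achieved by column Y.
Minimax strategy: Y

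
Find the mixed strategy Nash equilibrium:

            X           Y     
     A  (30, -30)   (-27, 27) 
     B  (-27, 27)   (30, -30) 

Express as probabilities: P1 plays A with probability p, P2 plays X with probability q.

p = 0.5, q = 0.5

Work:
Find probabilities that make opponent indifferent:
P2 chooses q to make P1 indifferent between A and B
P1 chooses p to make P2 indifferent between X and Y
Mixed NE: P1 plays (A: 0.5, B: 0.5), P2 plays (X: 0.5, Y: 0.5)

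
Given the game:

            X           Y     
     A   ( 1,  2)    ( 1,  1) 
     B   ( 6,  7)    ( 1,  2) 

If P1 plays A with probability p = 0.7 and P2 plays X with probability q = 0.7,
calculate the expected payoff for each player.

E[P1] = 2.05, E[P2] = 2.84

Work:
E[P1] = p·q·π₁(A,X) + p·(1-q)·π₁(A,Y) + (1-p)·q·π₁(B,X) + (1-p)·(1-q)·π₁(B,Y)
= 0.7·0.7·1 + 0.7·0.3·1 + 0.3·0.7·6 + 0.3·0.3·1
= 2.05

E[P2] = 2.84 (similar calculation)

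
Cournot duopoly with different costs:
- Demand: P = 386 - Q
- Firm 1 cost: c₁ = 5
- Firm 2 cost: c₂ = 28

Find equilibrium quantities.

q₁* = 134.67, q₂* = 111.67

Work:
Reaction: q₁ = (386 - 5 - q₂)/2
Reaction: q₂ = (386 - 28 - q₁)/2
Solve simultaneously:
q₁* = (386 - 2×5 + 28)/3 = 134.67
q₂* = (386 - 2×28 + 5)/3 = 111.67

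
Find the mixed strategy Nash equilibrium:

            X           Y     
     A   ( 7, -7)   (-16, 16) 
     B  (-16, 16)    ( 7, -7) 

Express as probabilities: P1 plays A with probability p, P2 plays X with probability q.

p = 0.5, q = 0.5

Work:
Find probabilities that make opponent indifferent:
P2 chooses q to make P1 indifferent between A and B
P1 chooses p to make P2 indifferent between X and Y
Mixed NE: P1 plays (A: 0.5, B: 0.5), P2 plays (X: 0.5, Y: 0.5)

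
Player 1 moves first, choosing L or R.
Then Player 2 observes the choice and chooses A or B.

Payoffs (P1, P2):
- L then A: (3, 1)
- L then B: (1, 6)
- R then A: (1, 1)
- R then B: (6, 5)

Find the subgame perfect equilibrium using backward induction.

P1 plays R, P2 plays B after L and B after R; Payoff (6, 5)

Work:
Backward induction:
After L: P2 chooses B → P1 gets 1
After R: P2 chooses B → P1 gets 6
P1 chooses R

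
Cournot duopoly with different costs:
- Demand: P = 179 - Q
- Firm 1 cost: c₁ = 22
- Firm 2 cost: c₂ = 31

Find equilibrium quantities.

q₁* = 55.33, q₂* = 46.33

Work:
Reaction: q₁ = (179 - 22 - q₂)/2
Reaction: q₂ = (179 - 31 - q₁)/2
Solve simultaneously:
q₁* = (179 - 2×22 + 31)/3 = 55.33
q₂* = (179 - 2×31 + 22)/3 = 46.33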